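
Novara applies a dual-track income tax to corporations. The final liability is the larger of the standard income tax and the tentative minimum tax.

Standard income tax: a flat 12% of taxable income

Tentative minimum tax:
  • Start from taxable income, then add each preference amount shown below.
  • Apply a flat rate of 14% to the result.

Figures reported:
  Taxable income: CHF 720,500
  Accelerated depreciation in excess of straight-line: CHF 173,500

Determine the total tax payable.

Standard income tax:
  CHF 720,500 × 12% = CHF 86,460

Tentative minimum tax:
  Adjusted income: CHF 720,500 + CHF 173,500 = CHF 894,000
  CHF 894,000 × 14% = CHF 125,160

CHF 125,160 > CHF 86,460, so the tentative minimum tax is the binding amount.

CHF 125,160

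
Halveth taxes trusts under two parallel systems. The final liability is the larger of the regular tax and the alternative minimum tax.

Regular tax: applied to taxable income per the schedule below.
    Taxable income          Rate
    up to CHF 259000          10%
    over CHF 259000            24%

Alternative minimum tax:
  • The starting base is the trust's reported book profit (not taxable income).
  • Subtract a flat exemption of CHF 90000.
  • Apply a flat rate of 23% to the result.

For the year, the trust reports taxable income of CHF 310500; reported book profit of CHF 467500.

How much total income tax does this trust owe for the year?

CHF 86825

Alternative minimum tax:
  Base (reported book profit): CHF 467500
  Less exemption CHF 90000 → base CHF 377500
  CHF 377500 × 23% = CHF 86825

Regular tax:
  CHF 259000 × 10% = CHF 25900
  CHF 51500 × 24% = CHF 12360
  → CHF 38260

CHF 86825 > CHF 38260, so the alternative minimum tax is the binding amount.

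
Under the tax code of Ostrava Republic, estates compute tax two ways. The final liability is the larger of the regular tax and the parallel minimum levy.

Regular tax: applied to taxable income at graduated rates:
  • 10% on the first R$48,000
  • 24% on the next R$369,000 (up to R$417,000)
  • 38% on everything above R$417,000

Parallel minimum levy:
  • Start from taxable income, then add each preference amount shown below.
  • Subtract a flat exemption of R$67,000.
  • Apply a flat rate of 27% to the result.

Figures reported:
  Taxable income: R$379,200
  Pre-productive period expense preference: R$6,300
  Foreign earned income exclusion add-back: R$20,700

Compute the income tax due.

R$91,584

Parallel minimum levy:
  Adjusted income: R$379,200 + R$6,300 + R$20,700 = R$406,200
  Less exemption R$67,000 → base R$339,200
  R$339,200 × 27% = R$91,584

Regular tax:
  R$48,000 × 10% = R$4,800
  R$331,200 × 24% = R$79,488
  → R$84,288

R$91,584 > R$84,288, so the parallel minimum levy is the binding amount.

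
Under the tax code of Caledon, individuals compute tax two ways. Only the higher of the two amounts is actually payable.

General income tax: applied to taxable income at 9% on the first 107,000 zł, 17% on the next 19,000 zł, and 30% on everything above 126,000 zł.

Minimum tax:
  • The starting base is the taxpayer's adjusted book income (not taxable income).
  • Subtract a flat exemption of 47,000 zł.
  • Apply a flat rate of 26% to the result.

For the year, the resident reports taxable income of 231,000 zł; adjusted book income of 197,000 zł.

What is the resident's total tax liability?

44,360 zł

Minimum tax:
  Base (adjusted book income): 197,000 zł
  Less exemption 47,000 zł → base 150,000 zł
  150,000 zł × 26% = 39,000 zł

General income tax:
  107,000 zł × 9% = 9,630 zł
  19,000 zł × 17% = 3,230 zł
  105,000 zł × 30% = 31,500 zł
  → 44,360 zł

44,360 zł > 39,000 zł, so the general income tax governs.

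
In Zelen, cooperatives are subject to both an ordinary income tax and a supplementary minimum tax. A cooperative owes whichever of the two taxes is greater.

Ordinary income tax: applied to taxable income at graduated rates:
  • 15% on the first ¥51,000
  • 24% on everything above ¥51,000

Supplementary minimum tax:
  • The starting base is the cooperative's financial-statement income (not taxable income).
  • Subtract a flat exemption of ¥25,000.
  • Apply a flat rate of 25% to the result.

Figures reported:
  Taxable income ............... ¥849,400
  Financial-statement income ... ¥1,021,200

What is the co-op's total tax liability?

¥249,050

Ordinary income tax:
  ¥51,000 × 15% = ¥7,650
  ¥798,400 × 24% = ¥191,616
  → ¥199,266

Supplementary minimum tax:
  Base (financial-statement income): ¥1,021,200
  Less exemption ¥25,000 → base ¥996,200
  ¥996,200 × 25% = ¥249,050

¥249,050 > ¥199,266, so the supplementary minimum tax is the binding amount.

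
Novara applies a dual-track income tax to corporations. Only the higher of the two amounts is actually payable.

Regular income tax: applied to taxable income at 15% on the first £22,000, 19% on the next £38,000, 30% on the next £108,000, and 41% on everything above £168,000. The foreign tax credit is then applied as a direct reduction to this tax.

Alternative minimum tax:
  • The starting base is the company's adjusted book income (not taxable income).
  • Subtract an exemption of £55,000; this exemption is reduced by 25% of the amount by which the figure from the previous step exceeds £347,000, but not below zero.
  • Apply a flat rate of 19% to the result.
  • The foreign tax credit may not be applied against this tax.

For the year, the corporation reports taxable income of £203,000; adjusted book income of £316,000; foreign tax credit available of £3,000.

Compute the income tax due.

Regular income tax:
  £22,000 × 15% = £3,300
  £38,000 × 19% = £7,220
  £108,000 × 30% = £32,400
  £35,000 × 41% = £14,350
  → £57,270
  Less foreign tax credit £3,000 → £54,270

Alternative minimum tax:
  Base (adjusted book income): £316,000
  Exemption: £316,000 ≤ £347,000, so full £55,000 applies
  Base: £316,000 − £55,000 = £261,000
  £261,000 × 19% = £49,590

£54,270 > £49,590, so the regular income tax governs.

£54,270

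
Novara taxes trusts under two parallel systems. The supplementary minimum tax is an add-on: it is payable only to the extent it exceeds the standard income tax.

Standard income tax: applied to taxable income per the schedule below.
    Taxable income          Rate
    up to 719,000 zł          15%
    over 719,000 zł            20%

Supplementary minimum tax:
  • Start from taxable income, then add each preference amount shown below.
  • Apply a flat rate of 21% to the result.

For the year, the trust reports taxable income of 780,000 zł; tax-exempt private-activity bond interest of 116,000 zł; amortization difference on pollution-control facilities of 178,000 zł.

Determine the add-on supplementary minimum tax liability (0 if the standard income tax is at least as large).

Supplementary minimum tax:
  Adjusted income: 780,000 zł + 116,000 zł + 178,000 zł = 1,074,000 zł
  1,074,000 zł × 21% = 225,540 zł

Standard income tax:
  719,000 zł × 15% = 107,850 zł
  61,000 zł × 20% = 12,200 zł
  → 120,050 zł

Excess of supplementary minimum tax over standard income tax: 225,540 zł − 120,050 zł = 105,490 zł.

105,490 zł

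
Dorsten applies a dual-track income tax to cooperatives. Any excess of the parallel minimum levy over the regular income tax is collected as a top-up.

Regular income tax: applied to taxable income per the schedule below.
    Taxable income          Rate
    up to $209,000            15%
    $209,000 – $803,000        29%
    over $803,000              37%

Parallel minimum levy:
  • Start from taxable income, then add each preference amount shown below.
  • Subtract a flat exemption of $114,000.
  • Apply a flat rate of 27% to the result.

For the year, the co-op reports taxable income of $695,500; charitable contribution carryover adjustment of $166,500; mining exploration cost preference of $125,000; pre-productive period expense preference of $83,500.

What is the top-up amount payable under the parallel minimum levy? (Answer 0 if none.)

$85,820

Regular income tax:
  $209,000 × 15% = $31,350
  $486,500 × 29% = $141,085
  → $172,435

Parallel minimum levy:
  Adjusted income: $695,500 + $166,500 + $125,000 + $83,500 = $1,070,500
  Less exemption $114,000 → base $956,500
  $956,500 × 27% = $258,255

Excess of parallel minimum levy over regular income tax: $258,255 − $172,435 = $85,820.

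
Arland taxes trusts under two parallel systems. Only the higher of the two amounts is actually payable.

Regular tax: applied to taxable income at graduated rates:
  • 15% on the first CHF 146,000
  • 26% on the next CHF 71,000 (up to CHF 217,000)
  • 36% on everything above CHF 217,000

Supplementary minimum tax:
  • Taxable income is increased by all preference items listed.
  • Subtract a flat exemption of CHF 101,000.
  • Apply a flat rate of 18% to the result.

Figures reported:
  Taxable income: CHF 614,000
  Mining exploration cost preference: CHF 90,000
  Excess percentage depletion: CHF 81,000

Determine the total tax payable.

Supplementary minimum tax:
  Adjusted income: CHF 614,000 + CHF 90,000 + CHF 81,000 = CHF 785,000
  Less exemption CHF 101,000 → base CHF 684,000
  CHF 684,000 × 18% = CHF 123,120

Regular tax:
  CHF 146,000 × 15% = CHF 21,900
  CHF 71,000 × 26% = CHF 18,460
  CHF 397,000 × 36% = CHF 142,920
  → CHF 183,280

CHF 183,280 > CHF 123,120, so the regular tax governs.

CHF 183,280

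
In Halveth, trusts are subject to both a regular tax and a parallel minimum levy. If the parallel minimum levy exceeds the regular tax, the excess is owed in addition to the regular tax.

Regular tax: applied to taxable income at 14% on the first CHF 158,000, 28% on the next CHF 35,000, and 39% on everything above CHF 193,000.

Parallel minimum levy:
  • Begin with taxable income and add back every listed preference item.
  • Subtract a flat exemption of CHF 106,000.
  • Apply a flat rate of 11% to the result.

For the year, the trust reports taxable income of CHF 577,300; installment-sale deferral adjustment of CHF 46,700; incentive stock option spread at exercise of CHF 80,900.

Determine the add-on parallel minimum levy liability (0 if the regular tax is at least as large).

CHF 0

Regular tax:
  CHF 158,000 × 14% = CHF 22,120
  CHF 35,000 × 28% = CHF 9,800
  CHF 384,300 × 39% = CHF 149,877
  → CHF 181,797

Parallel minimum levy:
  Adjusted income: CHF 577,300 + CHF 46,700 + CHF 80,900 = CHF 704,900
  Less exemption CHF 106,000 → base CHF 598,900
  CHF 598,900 × 11% = CHF 65,879

CHF 65,879 ≤ CHF 181,797, so no add-on is due.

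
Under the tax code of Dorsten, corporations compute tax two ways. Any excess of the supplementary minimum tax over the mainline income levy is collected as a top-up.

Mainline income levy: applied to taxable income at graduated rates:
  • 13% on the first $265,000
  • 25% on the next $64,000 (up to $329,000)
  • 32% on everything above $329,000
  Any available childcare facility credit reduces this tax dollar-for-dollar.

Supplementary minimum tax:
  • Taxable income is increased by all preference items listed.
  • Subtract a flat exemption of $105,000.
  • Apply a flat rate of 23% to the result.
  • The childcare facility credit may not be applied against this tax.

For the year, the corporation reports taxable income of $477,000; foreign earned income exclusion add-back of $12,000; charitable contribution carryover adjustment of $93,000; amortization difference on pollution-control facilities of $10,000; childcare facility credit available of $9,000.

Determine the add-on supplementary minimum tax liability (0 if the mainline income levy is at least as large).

Mainline income levy:
  $265,000 × 13% = $34,450
  $64,000 × 25% = $16,000
  $148,000 × 32% = $47,360
  → $97,810
  Less childcare facility credit $9,000 → $88,810

Supplementary minimum tax:
  Adjusted income: $477,000 + $12,000 + $93,000 + $10,000 = $592,000
  Less exemption $105,000 → base $487,000
  $487,000 × 23% = $112,010

Excess of supplementary minimum tax over mainline income levy: $112,010 − $88,810 = $23,200.

$23,200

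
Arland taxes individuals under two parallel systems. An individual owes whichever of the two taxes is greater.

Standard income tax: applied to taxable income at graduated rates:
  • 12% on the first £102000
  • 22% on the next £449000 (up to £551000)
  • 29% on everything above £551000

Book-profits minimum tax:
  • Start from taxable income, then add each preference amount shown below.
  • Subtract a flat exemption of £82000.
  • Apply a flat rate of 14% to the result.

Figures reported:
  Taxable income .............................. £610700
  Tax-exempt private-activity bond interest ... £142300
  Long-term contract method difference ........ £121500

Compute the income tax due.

Standard income tax:
  £102000 × 12% = £12240
  £449000 × 22% = £98780
  £59700 × 29% = £17313
  → £128333

Book-profits minimum tax:
  Adjusted income: £610700 + £142300 + £121500 = £874500
  Less exemption £82000 → base £792500
  £792500 × 14% = £110950

£128333 > £110950, so the standard income tax governs.

£128333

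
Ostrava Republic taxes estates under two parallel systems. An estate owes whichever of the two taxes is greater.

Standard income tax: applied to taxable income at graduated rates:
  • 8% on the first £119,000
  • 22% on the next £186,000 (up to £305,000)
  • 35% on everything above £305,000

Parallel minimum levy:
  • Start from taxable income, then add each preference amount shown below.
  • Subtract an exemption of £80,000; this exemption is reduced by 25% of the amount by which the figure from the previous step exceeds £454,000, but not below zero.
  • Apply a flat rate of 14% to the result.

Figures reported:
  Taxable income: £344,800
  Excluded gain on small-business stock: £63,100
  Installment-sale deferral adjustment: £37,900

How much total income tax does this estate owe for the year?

Parallel minimum levy:
  Adjusted income: £344,800 + £63,100 + £37,900 = £445,800
  Exemption: £445,800 ≤ £454,000, so full £80,000 applies
  Base: £445,800 − £80,000 = £365,800
  £365,800 × 14% = £51,212

Standard income tax:
  £119,000 × 8% = £9,520
  £186,000 × 22% = £40,920
  £39,800 × 35% = £13,930
  → £64,370

£64,370 > £51,212, so the standard income tax governs.

£64,370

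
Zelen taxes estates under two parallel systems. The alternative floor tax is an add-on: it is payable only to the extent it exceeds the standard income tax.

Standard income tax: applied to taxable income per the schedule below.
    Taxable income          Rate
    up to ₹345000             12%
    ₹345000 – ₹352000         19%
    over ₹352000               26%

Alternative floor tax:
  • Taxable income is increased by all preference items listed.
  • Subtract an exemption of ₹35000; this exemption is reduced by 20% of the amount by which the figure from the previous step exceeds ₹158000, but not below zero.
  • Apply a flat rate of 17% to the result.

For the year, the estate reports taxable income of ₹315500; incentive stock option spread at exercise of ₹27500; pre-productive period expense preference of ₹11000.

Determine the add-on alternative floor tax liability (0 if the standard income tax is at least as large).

₹22320

Alternative floor tax:
  Adjusted income: ₹315500 + ₹27500 + ₹11000 = ₹354000
  Exemption: 20% × (₹354000 − ₹158000) = ₹39200 ≥ ₹35000, so the exemption is fully phased out
  Base: ₹354000 − ₹0 = ₹354000
  ₹354000 × 17% = ₹60180

Standard income tax:
  ₹315500 × 12% = ₹37860

Excess of alternative floor tax over standard income tax: ₹60180 − ₹37860 = ₹22320.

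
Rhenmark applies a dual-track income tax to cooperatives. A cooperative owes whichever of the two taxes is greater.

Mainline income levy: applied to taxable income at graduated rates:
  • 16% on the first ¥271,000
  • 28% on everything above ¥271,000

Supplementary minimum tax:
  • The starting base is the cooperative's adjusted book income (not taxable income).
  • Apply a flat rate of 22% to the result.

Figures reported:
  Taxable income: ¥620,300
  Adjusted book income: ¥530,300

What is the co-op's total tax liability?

¥141,164

Supplementary minimum tax:
  Base (adjusted book income): ¥530,300
  ¥530,300 × 22% = ¥116,666

Mainline income levy:
  ¥271,000 × 16% = ¥43,360
  ¥349,300 × 28% = ¥97,804
  → ¥141,164

¥141,164 > ¥116,666, so the mainline income levy governs.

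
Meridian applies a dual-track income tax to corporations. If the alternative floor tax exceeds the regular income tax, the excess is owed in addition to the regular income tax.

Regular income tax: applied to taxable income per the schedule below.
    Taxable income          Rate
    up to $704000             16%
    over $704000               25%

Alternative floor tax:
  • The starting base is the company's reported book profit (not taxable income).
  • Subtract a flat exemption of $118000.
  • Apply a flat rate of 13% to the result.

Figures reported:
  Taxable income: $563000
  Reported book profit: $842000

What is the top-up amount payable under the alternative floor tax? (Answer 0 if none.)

Regular income tax:
  $563000 × 16% = $90080

Alternative floor tax:
  Base (reported book profit): $842000
  Less exemption $118000 → base $724000
  $724000 × 13% = $94120

Excess of alternative floor tax over regular income tax: $94120 − $90080 = $4040.

$4040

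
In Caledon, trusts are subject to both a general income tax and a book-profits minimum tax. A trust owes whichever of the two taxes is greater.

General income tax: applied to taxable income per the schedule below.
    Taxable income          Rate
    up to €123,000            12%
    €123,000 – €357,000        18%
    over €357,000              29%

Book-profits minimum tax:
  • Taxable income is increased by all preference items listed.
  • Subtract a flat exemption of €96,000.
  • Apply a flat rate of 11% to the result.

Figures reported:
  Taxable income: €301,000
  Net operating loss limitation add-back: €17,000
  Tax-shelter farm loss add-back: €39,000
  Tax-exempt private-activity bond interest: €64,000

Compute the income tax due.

€46,800

General income tax:
  €123,000 × 12% = €14,760
  €178,000 × 18% = €32,040
  → €46,800

Book-profits minimum tax:
  Adjusted income: €301,000 + €17,000 + €39,000 + €64,000 = €421,000
  Less exemption €96,000 → base €325,000
  €325,000 × 11% = €35,750

€46,800 > €35,750, so the general income tax governs.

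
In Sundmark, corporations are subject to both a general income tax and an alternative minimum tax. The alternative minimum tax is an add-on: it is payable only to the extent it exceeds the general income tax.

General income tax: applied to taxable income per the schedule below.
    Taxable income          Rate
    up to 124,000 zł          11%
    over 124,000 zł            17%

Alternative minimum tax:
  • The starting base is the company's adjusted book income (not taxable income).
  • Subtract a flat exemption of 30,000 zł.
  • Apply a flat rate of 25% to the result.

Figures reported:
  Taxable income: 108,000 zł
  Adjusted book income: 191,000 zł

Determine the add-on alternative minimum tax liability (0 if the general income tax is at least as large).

Alternative minimum tax:
  Base (adjusted book income): 191,000 zł
  Less exemption 30,000 zł → base 161,000 zł
  161,000 zł × 25% = 40,250 zł

General income tax:
  108,000 zł × 11% = 11,880 zł

Excess of alternative minimum tax over general income tax: 40,250 zł − 11,880 zł = 28,370 zł.

28,370 zł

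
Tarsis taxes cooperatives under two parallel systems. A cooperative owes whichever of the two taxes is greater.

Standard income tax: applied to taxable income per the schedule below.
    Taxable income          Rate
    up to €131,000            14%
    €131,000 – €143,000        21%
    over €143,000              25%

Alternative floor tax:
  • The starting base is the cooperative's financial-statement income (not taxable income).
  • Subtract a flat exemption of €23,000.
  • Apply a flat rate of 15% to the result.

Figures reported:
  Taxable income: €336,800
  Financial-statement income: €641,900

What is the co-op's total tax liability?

Alternative floor tax:
  Base (financial-statement income): €641,900
  Less exemption €23,000 → base €618,900
  €618,900 × 15% = €92,835

Standard income tax:
  €131,000 × 14% = €18,340
  €12,000 × 21% = €2,520
  €193,800 × 25% = €48,450
  → €69,310

€92,835 > €69,310, so the alternative floor tax is the binding amount.

€92,835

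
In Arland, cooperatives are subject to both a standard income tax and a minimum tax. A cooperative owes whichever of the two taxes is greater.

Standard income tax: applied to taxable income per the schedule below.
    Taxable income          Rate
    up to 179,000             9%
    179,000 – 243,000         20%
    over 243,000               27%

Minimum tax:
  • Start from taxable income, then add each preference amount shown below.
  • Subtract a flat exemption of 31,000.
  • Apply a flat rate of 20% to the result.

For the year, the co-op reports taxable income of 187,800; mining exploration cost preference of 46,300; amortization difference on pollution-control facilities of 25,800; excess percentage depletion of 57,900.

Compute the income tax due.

57,360

Standard income tax:
  179,000 × 9% = 16,110
  8,800 × 20% = 1,760
  → 17,870

Minimum tax:
  Adjusted income: 187,800 + 46,300 + 25,800 + 57,900 = 317,800
  Less exemption 31,000 → base 286,800
  286,800 × 20% = 57,360

57,360 > 17,870, so the minimum tax is the binding amount.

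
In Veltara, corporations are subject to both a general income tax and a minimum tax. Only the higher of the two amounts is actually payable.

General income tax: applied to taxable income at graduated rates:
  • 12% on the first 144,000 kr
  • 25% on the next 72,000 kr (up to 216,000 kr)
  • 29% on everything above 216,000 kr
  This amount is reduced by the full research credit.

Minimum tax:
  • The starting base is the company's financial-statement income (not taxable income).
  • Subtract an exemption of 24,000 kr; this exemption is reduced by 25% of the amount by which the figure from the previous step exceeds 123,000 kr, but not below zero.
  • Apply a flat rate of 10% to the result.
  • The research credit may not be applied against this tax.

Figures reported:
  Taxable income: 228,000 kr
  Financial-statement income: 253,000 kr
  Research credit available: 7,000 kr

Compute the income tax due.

31,760 kr

General income tax:
  144,000 kr × 12% = 17,280 kr
  72,000 kr × 25% = 18,000 kr
  12,000 kr × 29% = 3,480 kr
  → 38,760 kr
  Less research credit 7,000 kr → 31,760 kr

Minimum tax:
  Base (financial-statement income): 253,000 kr
  Exemption: 25% × (253,000 kr − 123,000 kr) = 32,500 kr ≥ 24,000 kr, so the exemption is fully phased out
  Base: 253,000 kr − 0 kr = 253,000 kr
  253,000 kr × 10% = 25,300 kr

31,760 kr > 25,300 kr, so the general income tax governs.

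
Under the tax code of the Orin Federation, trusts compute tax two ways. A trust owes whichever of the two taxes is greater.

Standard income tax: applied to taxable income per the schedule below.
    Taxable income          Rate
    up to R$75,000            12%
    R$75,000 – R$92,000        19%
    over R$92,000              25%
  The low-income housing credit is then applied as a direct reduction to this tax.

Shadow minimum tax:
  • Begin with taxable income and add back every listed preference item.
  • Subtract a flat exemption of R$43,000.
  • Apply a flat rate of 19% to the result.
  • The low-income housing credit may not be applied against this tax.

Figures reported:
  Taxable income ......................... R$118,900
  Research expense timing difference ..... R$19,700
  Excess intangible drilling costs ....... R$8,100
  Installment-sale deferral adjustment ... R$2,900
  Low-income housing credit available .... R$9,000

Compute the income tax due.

Shadow minimum tax:
  Adjusted income: R$118,900 + R$19,700 + R$8,100 + R$2,900 = R$149,600
  Less exemption R$43,000 → base R$106,600
  R$106,600 × 19% = R$20,254

Standard income tax:
  R$75,000 × 12% = R$9,000
  R$17,000 × 19% = R$3,230
  R$26,900 × 25% = R$6,725
  → R$18,955
  Less low-income housing credit R$9,000 → R$9,955

R$20,254 > R$9,955, so the shadow minimum tax is the binding amount.

R$20,254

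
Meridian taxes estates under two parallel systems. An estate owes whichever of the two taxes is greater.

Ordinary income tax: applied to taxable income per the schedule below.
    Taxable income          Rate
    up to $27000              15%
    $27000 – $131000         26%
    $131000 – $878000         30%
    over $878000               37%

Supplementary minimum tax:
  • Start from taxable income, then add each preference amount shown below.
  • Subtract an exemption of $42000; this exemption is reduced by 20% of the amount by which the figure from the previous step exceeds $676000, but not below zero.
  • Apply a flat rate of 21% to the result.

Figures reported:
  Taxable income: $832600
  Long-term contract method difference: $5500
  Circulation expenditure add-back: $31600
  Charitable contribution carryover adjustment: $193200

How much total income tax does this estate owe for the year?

Ordinary income tax:
  $27000 × 15% = $4050
  $104000 × 26% = $27040
  $701600 × 30% = $210480
  → $241570

Supplementary minimum tax:
  Adjusted income: $832600 + $5500 + $31600 + $193200 = $1062900
  Exemption: 20% × ($1062900 − $676000) = $77380 ≥ $42000, so the exemption is fully phased out
  Base: $1062900 − $0 = $1062900
  $1062900 × 21% = $223209

$241570 > $223209, so the ordinary income tax governs.

$241570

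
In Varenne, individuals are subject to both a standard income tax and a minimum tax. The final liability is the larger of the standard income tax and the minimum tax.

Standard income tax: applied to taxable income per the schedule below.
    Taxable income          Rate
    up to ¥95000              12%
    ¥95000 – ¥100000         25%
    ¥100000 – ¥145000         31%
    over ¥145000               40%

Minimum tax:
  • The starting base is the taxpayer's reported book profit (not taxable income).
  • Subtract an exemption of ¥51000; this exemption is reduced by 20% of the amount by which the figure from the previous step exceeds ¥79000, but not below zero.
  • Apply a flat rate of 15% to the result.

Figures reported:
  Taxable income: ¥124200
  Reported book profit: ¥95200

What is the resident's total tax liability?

Minimum tax:
  Base (reported book profit): ¥95200
  Exemption: ¥51000 − 20% × (¥95200 − ¥79000) = ¥51000 − ¥3240 = ¥47760
  Base: ¥95200 − ¥47760 = ¥47440
  ¥47440 × 15% = ¥7116

Standard income tax:
  ¥95000 × 12% = ¥11400
  ¥5000 × 25% = ¥1250
  ¥24200 × 31% = ¥7502
  → ¥20152

¥20152 > ¥7116, so the standard income tax governs.

¥20152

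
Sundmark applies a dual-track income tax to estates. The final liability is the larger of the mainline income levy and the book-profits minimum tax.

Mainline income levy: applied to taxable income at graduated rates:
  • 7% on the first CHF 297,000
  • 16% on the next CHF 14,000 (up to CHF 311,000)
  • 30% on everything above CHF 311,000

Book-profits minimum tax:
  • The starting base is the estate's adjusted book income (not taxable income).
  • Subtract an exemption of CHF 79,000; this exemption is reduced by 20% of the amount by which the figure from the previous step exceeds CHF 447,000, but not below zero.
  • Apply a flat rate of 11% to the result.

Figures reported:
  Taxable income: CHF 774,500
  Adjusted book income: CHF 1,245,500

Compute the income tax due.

Book-profits minimum tax:
  Base (adjusted book income): CHF 1,245,500
  Exemption: 20% × (CHF 1,245,500 − CHF 447,000) = CHF 159,700 ≥ CHF 79,000, so the exemption is fully phased out
  Base: CHF 1,245,500 − CHF 0 = CHF 1,245,500
  CHF 1,245,500 × 11% = CHF 137,005

Mainline income levy:
  CHF 297,000 × 7% = CHF 20,790
  CHF 14,000 × 16% = CHF 2,240
  CHF 463,500 × 30% = CHF 139,050
  → CHF 162,080

CHF 162,080 > CHF 137,005, so the mainline income levy governs.

CHF 162,080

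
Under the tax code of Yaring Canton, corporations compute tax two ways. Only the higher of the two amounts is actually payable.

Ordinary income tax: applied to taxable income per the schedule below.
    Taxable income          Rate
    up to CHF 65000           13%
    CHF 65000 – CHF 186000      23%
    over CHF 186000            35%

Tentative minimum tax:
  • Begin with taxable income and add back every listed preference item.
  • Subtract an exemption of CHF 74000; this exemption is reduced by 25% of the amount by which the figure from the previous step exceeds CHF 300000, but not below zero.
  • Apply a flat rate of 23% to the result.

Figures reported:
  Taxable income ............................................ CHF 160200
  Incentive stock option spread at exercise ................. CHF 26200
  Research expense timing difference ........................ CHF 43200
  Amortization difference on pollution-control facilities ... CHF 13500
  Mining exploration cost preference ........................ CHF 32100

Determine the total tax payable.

CHF 46276

Tentative minimum tax:
  Adjusted income: CHF 160200 + CHF 26200 + CHF 43200 + CHF 13500 + CHF 32100 = CHF 275200
  Exemption: CHF 275200 ≤ CHF 300000, so full CHF 74000 applies
  Base: CHF 275200 − CHF 74000 = CHF 201200
  CHF 201200 × 23% = CHF 46276

Ordinary income tax:
  CHF 65000 × 13% = CHF 8450
  CHF 95200 × 23% = CHF 21896
  → CHF 30346

CHF 46276 > CHF 30346, so the tentative minimum tax is the binding amount.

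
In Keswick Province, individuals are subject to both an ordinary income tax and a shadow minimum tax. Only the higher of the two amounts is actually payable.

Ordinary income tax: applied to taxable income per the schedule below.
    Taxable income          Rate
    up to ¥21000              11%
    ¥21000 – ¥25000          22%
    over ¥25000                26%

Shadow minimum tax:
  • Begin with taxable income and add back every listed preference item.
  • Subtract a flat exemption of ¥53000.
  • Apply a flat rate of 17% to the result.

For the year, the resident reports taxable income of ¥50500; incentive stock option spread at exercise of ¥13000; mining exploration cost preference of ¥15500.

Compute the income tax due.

¥9820

Shadow minimum tax:
  Adjusted income: ¥50500 + ¥13000 + ¥15500 = ¥79000
  Less exemption ¥53000 → base ¥26000
  ¥26000 × 17% = ¥4420

Ordinary income tax:
  ¥21000 × 11% = ¥2310
  ¥4000 × 22% = ¥880
  ¥25500 × 26% = ¥6630
  → ¥9820

¥9820 > ¥4420, so the ordinary income tax governs.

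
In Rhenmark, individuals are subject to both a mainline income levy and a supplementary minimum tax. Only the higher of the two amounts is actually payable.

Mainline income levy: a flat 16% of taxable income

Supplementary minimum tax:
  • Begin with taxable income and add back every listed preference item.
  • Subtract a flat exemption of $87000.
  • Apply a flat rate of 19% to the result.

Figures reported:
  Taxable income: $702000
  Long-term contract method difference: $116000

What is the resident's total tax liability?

$138890

Mainline income levy:
  $702000 × 16% = $112320

Supplementary minimum tax:
  Adjusted income: $702000 + $116000 = $818000
  Less exemption $87000 → base $731000
  $731000 × 19% = $138890

$138890 > $112320, so the supplementary minimum tax is the binding amount.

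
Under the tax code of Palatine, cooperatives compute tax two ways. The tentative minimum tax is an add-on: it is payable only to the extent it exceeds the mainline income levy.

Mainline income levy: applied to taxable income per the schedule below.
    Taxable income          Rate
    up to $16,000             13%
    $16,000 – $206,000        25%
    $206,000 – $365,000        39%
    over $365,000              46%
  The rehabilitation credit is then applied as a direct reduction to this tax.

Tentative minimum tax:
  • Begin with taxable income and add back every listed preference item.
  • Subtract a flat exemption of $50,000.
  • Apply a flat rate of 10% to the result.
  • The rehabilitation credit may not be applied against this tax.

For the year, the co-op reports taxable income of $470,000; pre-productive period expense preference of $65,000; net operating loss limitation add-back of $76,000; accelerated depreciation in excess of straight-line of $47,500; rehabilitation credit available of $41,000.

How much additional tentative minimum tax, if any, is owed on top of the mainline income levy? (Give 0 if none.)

$0

Tentative minimum tax:
  Adjusted income: $470,000 + $65,000 + $76,000 + $47,500 = $658,500
  Less exemption $50,000 → base $608,500
  $608,500 × 10% = $60,850

Mainline income levy:
  $16,000 × 13% = $2,080
  $190,000 × 25% = $47,500
  $159,000 × 39% = $62,010
  $105,000 × 46% = $48,300
  → $159,890
  Less rehabilitation credit $41,000 → $118,890

$60,850 ≤ $118,890, so no add-on is due.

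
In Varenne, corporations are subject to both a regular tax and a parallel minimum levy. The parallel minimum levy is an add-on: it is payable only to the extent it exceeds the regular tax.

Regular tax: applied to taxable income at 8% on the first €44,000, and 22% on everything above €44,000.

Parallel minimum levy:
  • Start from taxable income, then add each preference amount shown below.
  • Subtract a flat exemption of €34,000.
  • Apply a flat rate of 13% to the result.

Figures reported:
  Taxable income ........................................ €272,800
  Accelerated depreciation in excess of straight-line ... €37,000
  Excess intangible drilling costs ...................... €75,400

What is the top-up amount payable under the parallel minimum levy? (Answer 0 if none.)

€0

Parallel minimum levy:
  Adjusted income: €272,800 + €37,000 + €75,400 = €385,200
  Less exemption €34,000 → base €351,200
  €351,200 × 13% = €45,656

Regular tax:
  €44,000 × 8% = €3,520
  €228,800 × 22% = €50,336
  → €53,856

€45,656 ≤ €53,856, so no add-on is due.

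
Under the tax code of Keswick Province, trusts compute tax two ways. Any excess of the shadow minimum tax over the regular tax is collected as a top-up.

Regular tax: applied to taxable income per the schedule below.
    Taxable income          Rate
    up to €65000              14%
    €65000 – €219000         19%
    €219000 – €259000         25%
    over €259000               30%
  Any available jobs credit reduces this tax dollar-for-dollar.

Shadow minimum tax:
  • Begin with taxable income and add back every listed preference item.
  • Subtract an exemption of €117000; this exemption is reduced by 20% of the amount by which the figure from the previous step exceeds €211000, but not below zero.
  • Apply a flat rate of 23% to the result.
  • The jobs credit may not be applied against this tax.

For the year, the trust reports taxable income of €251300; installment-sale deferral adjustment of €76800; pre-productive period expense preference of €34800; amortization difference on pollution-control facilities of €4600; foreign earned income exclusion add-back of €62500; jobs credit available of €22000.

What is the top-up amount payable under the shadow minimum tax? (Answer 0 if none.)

€57629

Regular tax:
  €65000 × 14% = €9100
  €154000 × 19% = €29260
  €32300 × 25% = €8075
  → €46435
  Less jobs credit €22000 → €24435

Shadow minimum tax:
  Adjusted income: €251300 + €76800 + €34800 + €4600 + €62500 = €430000
  Exemption: €117000 − 20% × (€430000 − €211000) = €117000 − €43800 = €73200
  Base: €430000 − €73200 = €356800
  €356800 × 23% = €82064

Excess of shadow minimum tax over regular tax: €82064 − €24435 = €57629.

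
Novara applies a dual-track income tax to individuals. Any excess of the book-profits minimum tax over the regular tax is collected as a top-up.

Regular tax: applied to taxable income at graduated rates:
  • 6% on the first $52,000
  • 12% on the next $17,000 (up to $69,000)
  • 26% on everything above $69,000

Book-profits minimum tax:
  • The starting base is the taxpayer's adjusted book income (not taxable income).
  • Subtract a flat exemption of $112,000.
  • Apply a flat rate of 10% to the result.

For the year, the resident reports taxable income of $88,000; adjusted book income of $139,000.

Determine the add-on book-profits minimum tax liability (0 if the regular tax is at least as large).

Book-profits minimum tax:
  Base (adjusted book income): $139,000
  Less exemption $112,000 → base $27,000
  $27,000 × 10% = $2,700

Regular tax:
  $52,000 × 6% = $3,120
  $17,000 × 12% = $2,040
  $19,000 × 26% = $4,940
  → $10,100

$2,700 ≤ $10,100, so no add-on is due.

$0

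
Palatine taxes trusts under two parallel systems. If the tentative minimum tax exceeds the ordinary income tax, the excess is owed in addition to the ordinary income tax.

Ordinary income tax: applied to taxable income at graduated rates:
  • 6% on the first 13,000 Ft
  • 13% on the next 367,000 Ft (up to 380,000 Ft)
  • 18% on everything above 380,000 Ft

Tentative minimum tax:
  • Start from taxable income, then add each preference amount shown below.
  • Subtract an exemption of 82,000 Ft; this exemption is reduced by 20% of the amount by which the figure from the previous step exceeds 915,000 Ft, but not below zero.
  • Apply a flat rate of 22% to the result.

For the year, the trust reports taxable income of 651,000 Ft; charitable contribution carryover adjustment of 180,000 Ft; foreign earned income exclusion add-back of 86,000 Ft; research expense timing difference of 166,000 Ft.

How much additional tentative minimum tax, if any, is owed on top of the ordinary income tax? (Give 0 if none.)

130,342 Ft

Tentative minimum tax:
  Adjusted income: 651,000 Ft + 180,000 Ft + 86,000 Ft + 166,000 Ft = 1,083,000 Ft
  Exemption: 82,000 Ft − 20% × (1,083,000 Ft − 915,000 Ft) = 82,000 Ft − 33,600 Ft = 48,400 Ft
  Base: 1,083,000 Ft − 48,400 Ft = 1,034,600 Ft
  1,034,600 Ft × 22% = 227,612 Ft

Ordinary income tax:
  13,000 Ft × 6% = 780 Ft
  367,000 Ft × 13% = 47,710 Ft
  271,000 Ft × 18% = 48,780 Ft
  → 97,270 Ft

Excess of tentative minimum tax over ordinary income tax: 227,612 Ft − 97,270 Ft = 130,342 Ft.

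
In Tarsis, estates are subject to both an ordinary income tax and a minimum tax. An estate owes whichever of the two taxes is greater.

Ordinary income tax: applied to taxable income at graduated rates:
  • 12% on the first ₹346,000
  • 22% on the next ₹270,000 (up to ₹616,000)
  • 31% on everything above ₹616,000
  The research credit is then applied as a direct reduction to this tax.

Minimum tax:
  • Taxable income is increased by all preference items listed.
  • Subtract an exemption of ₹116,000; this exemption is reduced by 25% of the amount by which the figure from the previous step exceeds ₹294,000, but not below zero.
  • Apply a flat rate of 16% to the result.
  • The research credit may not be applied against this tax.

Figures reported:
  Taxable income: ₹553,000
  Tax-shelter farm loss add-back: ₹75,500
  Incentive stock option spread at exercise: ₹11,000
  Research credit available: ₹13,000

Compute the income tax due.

Ordinary income tax:
  ₹346,000 × 12% = ₹41,520
  ₹207,000 × 22% = ₹45,540
  → ₹87,060
  Less research credit ₹13,000 → ₹74,060

Minimum tax:
  Adjusted income: ₹553,000 + ₹75,500 + ₹11,000 = ₹639,500
  Exemption: ₹116,000 − 25% × (₹639,500 − ₹294,000) = ₹116,000 − ₹86,375 = ₹29,625
  Base: ₹639,500 − ₹29,625 = ₹609,875
  ₹609,875 × 16% = ₹97,580

₹97,580 > ₹74,060, so the minimum tax is the binding amount.

₹97,580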